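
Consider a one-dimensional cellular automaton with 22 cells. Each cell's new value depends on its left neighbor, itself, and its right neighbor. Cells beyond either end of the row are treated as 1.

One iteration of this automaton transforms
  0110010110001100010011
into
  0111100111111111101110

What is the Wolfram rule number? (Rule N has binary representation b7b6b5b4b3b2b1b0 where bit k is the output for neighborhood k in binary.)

91

position 21: 111 → 0  (bit 7 = 0)
position 2: 110 → 1  (bit 6 = 1)
position 0: 101 → 0  (bit 5 = 0)
position 3: 100 → 1  (bit 4 = 1)
position 1: 011 → 1  (bit 3 = 1)
position 5: 010 → 0  (bit 2 = 0)
position 4: 001 → 1  (bit 1 = 1)
position 10: 000 → 1  (bit 0 = 1)
bits b7..b0 = 01011011 = 91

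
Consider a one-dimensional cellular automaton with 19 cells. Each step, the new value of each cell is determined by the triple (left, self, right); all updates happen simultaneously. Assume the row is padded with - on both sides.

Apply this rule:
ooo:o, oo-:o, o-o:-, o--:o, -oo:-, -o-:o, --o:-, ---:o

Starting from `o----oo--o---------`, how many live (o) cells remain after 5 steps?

oooo--oo-oooooooooo
-oooo--o--ooooooooo
--oooo-oo--oooooooo
o--ooo--oo--ooooooo
oo--ooo--oo--oooooo
count of o: 13

13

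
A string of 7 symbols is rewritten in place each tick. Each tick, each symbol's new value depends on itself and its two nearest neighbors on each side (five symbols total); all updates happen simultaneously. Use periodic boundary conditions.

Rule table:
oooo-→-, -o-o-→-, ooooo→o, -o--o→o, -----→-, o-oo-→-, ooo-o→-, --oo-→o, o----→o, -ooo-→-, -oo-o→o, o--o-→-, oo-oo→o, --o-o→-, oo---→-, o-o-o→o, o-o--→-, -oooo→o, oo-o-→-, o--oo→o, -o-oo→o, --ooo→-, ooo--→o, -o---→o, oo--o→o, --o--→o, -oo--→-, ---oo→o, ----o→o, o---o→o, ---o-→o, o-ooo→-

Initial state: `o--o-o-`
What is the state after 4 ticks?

-o---o-
-oooooo
o-ooo--
-o--oo-

-o--oo-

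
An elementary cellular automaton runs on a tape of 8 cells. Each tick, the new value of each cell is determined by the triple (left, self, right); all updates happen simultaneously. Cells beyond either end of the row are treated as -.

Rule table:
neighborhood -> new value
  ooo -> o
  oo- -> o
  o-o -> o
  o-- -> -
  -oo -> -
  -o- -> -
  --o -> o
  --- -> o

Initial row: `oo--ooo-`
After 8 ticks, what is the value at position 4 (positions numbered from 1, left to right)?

o

-o-o-oo-
o-o-o-o-
-o-o-o--
o-o-o--o
-o-o--o-
o-o--o--
-o--o--o
o--o--o-
position 4 holds o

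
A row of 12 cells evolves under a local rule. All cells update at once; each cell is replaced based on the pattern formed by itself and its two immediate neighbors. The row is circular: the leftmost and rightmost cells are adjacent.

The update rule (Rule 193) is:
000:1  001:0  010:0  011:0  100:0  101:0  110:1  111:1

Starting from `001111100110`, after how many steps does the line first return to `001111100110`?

100111100010
000011101000
111001100011
111000101001
111010000000
011000111110
001010011110
100000001110
001111100110

9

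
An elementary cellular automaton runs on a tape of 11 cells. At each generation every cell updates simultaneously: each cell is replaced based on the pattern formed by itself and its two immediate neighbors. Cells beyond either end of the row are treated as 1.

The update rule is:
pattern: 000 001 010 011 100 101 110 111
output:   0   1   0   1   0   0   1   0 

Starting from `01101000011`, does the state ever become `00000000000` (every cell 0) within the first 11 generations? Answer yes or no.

01100000110
01100001110
01100011010
01100111000
01101101001
01101100011
01101100110
01101101110
01101101010
01101100000
01101100001
generation 11 is 01101100001, still not uniform 0

no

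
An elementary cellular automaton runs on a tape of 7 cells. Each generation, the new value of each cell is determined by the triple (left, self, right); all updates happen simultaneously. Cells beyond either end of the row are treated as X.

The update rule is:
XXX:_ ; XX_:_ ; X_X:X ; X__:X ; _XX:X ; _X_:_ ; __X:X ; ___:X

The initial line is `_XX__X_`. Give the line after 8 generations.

_____XX

generation 1: XX_XX_X
generation 2: __XX_XX
generation 3: XXX_XX_
generation 4: ___XX_X
generation 5: XXXX_XX
generation 6: ____XX_
generation 7: XXXXX_X
generation 8: _____XX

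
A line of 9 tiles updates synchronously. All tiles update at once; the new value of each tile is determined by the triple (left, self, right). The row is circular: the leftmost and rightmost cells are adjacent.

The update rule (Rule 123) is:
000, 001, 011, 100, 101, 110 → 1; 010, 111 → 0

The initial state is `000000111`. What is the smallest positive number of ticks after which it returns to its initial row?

2

111111101
000000111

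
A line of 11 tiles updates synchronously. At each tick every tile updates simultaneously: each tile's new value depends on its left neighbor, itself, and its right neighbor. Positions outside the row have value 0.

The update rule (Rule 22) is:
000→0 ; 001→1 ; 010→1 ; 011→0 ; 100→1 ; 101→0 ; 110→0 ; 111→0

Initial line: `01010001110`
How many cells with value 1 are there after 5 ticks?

11011010001
00000011011
00000100000
00001110000
00010001000
count of 1: 2

2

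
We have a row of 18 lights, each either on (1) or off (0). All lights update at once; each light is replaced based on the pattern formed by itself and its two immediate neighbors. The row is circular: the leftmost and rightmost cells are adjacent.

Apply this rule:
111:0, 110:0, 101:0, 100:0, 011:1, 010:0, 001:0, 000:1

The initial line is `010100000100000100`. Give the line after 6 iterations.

000001000001000101

000001110001110001
011101000101000100
010000010000010001
000111000111000100
110100010100010001
000001000001000101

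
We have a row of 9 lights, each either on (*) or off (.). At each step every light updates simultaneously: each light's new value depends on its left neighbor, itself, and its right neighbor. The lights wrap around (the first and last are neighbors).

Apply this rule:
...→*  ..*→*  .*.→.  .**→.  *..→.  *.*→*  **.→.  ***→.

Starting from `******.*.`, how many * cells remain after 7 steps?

step 1: ......*.*
step 2: .*****.*.
step 3: *.....*..
step 4: ..****..*
step 5: .*.....*.
step 6: *..****..
step 7: ..*.....*
count of *: 2

2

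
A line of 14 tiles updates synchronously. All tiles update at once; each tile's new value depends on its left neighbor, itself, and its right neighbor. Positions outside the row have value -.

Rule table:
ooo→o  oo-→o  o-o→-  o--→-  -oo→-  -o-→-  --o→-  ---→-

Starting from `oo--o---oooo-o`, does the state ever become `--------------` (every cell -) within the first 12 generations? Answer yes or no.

-o-------ooo--
----------oo--
-----------o--
--------------
all cells are - at generation 4

yes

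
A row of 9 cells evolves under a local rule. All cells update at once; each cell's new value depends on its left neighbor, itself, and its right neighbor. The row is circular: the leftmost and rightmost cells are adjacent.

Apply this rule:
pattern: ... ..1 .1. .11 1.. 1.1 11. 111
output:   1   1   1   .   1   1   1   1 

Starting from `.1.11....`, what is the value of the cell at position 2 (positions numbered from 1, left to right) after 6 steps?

111.11111
1111.1111
11111.111
111111.11
1111111.1
11111111.
position 2 holds 1

1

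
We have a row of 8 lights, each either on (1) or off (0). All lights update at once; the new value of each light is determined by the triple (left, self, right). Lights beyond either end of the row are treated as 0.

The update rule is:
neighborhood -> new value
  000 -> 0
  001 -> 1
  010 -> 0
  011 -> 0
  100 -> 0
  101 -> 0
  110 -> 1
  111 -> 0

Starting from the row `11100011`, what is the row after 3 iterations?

10010000

iteration 1: 00100101
iteration 2: 01001000
iteration 3: 10010000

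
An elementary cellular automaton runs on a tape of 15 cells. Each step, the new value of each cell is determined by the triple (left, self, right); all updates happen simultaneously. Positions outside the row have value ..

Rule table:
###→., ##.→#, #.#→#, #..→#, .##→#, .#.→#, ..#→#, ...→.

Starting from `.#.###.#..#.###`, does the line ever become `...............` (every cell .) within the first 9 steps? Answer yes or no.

step 1: ####.########.#
step 2: #..###......###
step 3: ####.##....##.#
step 4: #..#####..#####
step 5: ####...####...#
step 6: #..##.##..##.##
step 7: ###############
step 8: #.............#
step 9: ##...........##
step 9 is ##...........##, still not uniform .

no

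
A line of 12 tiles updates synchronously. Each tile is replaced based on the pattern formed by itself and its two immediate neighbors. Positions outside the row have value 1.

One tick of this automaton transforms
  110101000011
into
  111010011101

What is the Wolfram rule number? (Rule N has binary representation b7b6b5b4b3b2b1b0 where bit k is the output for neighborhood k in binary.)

position 0: 111 → 1  (bit 7 = 1)
position 1: 110 → 1  (bit 6 = 1)
position 2: 101 → 1  (bit 5 = 1)
position 6: 100 → 0  (bit 4 = 0)
position 10: 011 → 0  (bit 3 = 0)
position 3: 010 → 0  (bit 2 = 0)
position 9: 001 → 1  (bit 1 = 1)
position 7: 000 → 1  (bit 0 = 1)
bits b7..b0 = 11100011 = 227

227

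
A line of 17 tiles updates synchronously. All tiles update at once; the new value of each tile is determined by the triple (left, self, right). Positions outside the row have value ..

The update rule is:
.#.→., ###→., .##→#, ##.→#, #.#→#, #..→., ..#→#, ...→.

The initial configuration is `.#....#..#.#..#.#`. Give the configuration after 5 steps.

step 1: #....#..#.#..#.#.
step 2: ....#..#.#..#.#..
step 3: ...#..#.#..#.#...
step 4: ..#..#.#..#.#....
step 5: .#..#.#..#.#.....

.#..#.#..#.#.....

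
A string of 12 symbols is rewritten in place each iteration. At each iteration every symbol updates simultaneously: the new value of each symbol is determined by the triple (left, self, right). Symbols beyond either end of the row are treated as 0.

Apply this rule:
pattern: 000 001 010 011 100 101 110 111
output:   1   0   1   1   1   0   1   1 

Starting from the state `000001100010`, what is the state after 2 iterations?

111101111011

111101111011
111101111011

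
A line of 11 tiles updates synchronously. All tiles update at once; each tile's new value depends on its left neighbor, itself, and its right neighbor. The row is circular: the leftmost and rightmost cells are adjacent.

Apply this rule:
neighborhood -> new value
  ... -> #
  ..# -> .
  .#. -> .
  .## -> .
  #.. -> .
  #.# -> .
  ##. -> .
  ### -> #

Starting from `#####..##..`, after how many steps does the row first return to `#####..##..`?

4

.###.......
..#..######
......####.
#####..##..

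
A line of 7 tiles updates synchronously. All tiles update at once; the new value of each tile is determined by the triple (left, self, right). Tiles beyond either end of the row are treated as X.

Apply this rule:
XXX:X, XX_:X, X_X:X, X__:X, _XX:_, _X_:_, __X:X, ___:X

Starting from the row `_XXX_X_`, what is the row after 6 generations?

XXXXXX_

X_XXX_X
XX_XXX_
XXX_XXX
XXXX_XX
XXXXX_X
XXXXXX_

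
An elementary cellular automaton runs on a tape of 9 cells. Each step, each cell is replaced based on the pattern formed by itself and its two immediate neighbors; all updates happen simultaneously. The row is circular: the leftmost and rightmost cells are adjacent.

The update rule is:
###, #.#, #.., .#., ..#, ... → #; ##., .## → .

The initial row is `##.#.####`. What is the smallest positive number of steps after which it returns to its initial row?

6

#.###.###
.#.#.#.##
#######..
.#####.##
#.###.#..
##.#.####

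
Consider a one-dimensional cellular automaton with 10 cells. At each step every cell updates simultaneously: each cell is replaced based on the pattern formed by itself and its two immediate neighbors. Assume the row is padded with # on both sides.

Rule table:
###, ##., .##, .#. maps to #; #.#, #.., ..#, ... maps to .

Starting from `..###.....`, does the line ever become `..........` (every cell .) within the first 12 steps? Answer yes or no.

..###.....  (fixed point — unchanged through step 12)
step 12 is ..###....., still not uniform .

no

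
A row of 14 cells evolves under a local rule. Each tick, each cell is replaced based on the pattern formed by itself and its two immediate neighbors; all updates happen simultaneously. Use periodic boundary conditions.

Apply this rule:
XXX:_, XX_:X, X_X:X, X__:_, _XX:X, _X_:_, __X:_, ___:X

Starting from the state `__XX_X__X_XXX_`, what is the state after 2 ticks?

X_XXX____XX_X_
_XX_X_XX_XXX_X

_XX_X_XX_XXX_X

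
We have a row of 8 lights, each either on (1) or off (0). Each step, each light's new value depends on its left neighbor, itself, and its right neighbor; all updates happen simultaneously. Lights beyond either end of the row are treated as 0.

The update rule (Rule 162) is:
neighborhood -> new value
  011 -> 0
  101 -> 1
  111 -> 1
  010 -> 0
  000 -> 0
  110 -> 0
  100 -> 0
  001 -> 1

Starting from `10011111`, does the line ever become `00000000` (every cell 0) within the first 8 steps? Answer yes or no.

yes

00101110
01010100
10101000
01010000
10100000
01000000
10000000
00000000
all cells are 0 at step 8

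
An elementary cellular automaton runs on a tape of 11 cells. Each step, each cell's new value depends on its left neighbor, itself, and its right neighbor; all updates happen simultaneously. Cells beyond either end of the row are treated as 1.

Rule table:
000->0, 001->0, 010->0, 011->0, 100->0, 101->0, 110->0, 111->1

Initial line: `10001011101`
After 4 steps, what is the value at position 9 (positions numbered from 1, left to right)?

0

step 1: 00000001000
step 2: 00000000000
step 3: 00000000000  (fixed point — unchanged through step 4)
position 9 holds 0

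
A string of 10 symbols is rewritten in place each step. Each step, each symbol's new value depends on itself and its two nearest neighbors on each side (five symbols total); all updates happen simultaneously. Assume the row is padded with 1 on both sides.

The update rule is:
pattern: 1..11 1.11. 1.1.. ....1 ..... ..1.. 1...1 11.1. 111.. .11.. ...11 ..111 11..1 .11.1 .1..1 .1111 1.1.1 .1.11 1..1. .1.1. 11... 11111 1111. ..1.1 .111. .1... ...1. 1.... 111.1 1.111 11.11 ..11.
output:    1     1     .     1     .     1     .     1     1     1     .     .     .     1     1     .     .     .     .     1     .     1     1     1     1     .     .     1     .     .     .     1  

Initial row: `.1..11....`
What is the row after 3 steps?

.11.11111.

step 1: 1.1111.11.
step 2: ....1..11.
step 3: .11.11111.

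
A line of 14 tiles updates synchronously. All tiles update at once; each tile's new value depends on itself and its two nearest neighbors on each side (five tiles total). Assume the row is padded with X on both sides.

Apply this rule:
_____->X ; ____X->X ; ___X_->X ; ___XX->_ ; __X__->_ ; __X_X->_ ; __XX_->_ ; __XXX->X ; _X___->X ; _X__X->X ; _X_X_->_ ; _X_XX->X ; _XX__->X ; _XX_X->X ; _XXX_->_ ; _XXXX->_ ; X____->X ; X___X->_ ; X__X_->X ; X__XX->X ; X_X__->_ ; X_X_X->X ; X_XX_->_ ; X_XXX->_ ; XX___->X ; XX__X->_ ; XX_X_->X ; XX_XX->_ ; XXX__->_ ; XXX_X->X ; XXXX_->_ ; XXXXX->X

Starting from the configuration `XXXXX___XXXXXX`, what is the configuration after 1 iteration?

XXX__X__X_XXXX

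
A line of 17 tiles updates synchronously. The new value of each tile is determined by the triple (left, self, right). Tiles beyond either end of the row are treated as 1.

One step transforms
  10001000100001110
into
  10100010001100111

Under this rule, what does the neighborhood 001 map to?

0

At position 3 the neighborhood is 001; the next row has 0 there.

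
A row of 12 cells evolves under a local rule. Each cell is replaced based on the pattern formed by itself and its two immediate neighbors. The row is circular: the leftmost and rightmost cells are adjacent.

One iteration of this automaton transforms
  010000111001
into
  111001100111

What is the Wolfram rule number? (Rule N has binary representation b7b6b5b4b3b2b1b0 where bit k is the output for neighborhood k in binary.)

62

position 7: 111 → 0  (bit 7 = 0)
position 8: 110 → 0  (bit 6 = 0)
position 0: 101 → 1  (bit 5 = 1)
position 2: 100 → 1  (bit 4 = 1)
position 6: 011 → 1  (bit 3 = 1)
position 1: 010 → 1  (bit 2 = 1)
position 5: 001 → 1  (bit 1 = 1)
position 3: 000 → 0  (bit 0 = 0)
bits b7..b0 = 00111110 = 62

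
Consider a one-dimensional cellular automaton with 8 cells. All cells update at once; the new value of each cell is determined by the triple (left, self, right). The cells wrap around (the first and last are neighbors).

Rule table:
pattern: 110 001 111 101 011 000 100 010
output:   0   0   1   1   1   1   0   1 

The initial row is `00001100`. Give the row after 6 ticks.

11101001
11011001
10110001
01100101
11000111
10010111

10010111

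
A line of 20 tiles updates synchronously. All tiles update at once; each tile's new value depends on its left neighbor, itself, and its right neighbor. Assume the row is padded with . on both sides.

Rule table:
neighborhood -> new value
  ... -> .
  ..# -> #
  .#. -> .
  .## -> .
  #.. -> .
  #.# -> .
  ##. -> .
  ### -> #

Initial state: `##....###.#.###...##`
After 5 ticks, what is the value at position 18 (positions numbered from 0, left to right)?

.

.....#.#.....#...#..
....#.......#...#...
...#.......#...#....
..#.......#...#.....
.#.......#...#......
position 18 holds .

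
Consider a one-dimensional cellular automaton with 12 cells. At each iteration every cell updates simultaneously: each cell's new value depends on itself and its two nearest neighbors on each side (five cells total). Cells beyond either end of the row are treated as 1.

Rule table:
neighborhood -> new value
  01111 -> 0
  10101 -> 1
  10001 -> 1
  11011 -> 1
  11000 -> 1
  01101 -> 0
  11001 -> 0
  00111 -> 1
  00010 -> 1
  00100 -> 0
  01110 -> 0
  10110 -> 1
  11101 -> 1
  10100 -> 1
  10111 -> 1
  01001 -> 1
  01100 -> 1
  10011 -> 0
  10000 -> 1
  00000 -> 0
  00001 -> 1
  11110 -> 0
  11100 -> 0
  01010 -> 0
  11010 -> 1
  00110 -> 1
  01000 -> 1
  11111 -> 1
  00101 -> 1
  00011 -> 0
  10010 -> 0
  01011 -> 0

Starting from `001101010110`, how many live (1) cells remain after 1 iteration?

iteration 1: 001011010101
count of 1: 6

6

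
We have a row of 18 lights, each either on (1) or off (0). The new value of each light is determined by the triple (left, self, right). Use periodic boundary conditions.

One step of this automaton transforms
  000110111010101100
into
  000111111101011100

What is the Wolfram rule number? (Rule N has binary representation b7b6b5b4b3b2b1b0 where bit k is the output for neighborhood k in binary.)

position 7: 111 → 1  (bit 7 = 1)
position 4: 110 → 1  (bit 6 = 1)
position 5: 101 → 1  (bit 5 = 1)
position 16: 100 → 0  (bit 4 = 0)
position 3: 011 → 1  (bit 3 = 1)
position 10: 010 → 0  (bit 2 = 0)
position 2: 001 → 0  (bit 1 = 0)
position 0: 000 → 0  (bit 0 = 0)
bits b7..b0 = 11101000 = 232

232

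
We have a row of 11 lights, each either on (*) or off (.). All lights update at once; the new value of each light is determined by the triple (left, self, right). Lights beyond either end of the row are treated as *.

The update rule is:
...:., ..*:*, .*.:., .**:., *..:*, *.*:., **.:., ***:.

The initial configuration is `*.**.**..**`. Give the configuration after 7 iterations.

**.........

.......**..
*.....*..**
.*...*.**..
..*.*....**
**...*..*..
..*.*.**.**
**.........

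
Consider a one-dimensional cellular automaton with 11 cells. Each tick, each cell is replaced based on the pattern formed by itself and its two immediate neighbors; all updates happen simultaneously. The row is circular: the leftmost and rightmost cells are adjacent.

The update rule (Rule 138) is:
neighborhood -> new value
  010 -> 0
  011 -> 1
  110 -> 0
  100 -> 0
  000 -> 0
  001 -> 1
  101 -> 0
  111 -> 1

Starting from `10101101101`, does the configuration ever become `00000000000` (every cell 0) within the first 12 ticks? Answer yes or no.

no

tick 1: 00001001001
tick 2: 00010010010
tick 3: 00100100100
tick 4: 01001001000
tick 5: 10010010000
tick 6: 00100100001
tick 7: 01001000010
tick 8: 10010000100
tick 9: 00100001001
tick 10: 01000010010
tick 11: 10000100100
tick 12: 00001001001
tick 12 is 00001001001, still not uniform 0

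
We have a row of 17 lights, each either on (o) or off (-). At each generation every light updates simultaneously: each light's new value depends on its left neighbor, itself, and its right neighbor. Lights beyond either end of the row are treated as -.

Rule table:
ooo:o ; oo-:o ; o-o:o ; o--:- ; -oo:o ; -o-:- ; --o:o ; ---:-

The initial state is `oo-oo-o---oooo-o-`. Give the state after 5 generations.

oooooo---oooooo--
oooooo--ooooooo--
oooooo-oooooooo--
ooooooooooooooo--
ooooooooooooooo--

ooooooooooooooo--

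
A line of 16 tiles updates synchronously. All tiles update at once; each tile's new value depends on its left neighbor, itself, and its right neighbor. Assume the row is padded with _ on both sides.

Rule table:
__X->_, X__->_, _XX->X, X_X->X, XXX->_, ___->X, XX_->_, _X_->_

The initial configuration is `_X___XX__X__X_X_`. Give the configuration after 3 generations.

generation 1: ___X_X_______X__
generation 2: XX__X__XXXXX___X
generation 3: X______X_____X__

X______X_____X__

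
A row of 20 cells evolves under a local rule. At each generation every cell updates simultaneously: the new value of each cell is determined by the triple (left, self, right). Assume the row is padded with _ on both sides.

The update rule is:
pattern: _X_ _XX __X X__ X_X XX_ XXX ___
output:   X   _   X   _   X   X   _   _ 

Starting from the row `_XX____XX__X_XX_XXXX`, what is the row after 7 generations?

X_X___X_X_XXX_XX___X
XXX__XXXXX__XX_X__XX
__X_X____X_X_XXX_X_X
_XXXX___XXXXX__XXXXX
X___X__X____X_X____X
X__XX_XX___XXXX___XX
X_X_XX_X__X___X__X_X

X_X_XX_X__X___X__X_X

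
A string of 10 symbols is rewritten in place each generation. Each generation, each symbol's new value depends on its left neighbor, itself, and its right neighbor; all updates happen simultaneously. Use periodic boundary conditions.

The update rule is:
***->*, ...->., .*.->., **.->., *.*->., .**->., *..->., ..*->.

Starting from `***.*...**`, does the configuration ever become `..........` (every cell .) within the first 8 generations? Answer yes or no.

yes

generation 1: **.......*
generation 2: *.........
generation 3: ..........
all cells are . at generation 3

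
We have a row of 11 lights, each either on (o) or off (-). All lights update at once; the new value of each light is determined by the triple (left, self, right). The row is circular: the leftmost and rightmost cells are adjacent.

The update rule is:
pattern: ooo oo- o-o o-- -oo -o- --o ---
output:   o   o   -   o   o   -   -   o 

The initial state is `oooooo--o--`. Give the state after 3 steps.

ooooooo--o-
oooooooo---
oooooooooo-

oooooooooo-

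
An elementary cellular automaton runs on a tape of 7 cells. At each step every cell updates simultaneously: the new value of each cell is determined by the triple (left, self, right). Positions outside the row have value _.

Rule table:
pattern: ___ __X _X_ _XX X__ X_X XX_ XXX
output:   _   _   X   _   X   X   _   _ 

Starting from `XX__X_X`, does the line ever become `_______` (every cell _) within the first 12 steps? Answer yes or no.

step 1: __X_XXX
step 2: __XX___
step 3: ____X__
step 4: ____XX_
step 5: ______X
step 6: ______X  (fixed point — unchanged through step 12)
step 12 is ______X, still not uniform _

no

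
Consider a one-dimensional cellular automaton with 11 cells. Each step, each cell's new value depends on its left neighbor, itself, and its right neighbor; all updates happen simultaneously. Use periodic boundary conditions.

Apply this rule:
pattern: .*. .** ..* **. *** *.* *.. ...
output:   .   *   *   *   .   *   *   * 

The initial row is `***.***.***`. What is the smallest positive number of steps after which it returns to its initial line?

2

..***.***..
***.***.***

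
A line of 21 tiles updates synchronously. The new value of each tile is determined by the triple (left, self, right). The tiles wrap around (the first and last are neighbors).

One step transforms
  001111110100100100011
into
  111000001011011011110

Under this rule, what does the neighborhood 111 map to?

0

At position 3 the neighborhood is 111; the next row has 0 there.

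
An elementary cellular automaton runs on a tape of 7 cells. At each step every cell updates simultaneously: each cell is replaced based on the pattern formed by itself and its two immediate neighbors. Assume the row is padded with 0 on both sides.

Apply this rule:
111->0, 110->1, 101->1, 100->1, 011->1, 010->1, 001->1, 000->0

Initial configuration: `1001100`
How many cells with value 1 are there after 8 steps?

1111110
1000011
1100111
1111101
1000111
1101101
1111111
1000001
count of 1: 2

2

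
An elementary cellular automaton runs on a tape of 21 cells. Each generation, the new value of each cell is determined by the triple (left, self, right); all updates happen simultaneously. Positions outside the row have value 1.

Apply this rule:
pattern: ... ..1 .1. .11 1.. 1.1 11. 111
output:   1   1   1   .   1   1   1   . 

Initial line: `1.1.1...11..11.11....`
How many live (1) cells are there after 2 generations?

6

11111111.111.11.11111
.......11..11.11.....
count of 1: 6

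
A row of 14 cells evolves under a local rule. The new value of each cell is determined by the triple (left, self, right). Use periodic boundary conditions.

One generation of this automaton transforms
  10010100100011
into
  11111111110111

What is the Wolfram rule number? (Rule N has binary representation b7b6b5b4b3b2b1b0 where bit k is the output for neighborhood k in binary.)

254

position 13: 111 → 1  (bit 7 = 1)
position 0: 110 → 1  (bit 6 = 1)
position 4: 101 → 1  (bit 5 = 1)
position 1: 100 → 1  (bit 4 = 1)
position 12: 011 → 1  (bit 3 = 1)
position 3: 010 → 1  (bit 2 = 1)
position 2: 001 → 1  (bit 1 = 1)
position 10: 000 → 0  (bit 0 = 0)
bits b7..b0 = 11111110 = 254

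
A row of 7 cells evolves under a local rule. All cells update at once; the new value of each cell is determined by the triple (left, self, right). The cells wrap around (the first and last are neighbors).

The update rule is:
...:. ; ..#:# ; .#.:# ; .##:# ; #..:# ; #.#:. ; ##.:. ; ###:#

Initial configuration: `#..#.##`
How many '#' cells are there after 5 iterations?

6

iteration 1: .###.##
iteration 2: .##..#.
iteration 3: ##.####
iteration 4: #..####
iteration 5: .######
count of #: 6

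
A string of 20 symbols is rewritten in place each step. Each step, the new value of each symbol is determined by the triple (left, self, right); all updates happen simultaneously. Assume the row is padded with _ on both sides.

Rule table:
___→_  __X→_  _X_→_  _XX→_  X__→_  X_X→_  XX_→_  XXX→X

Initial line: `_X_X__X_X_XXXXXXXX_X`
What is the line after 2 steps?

____________XXXX____

___________XXXXXX___
____________XXXX____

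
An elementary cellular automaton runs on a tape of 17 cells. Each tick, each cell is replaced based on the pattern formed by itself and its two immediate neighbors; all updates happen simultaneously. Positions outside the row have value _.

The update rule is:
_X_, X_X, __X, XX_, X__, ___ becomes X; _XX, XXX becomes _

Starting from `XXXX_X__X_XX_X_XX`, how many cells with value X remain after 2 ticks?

___XXXXXXX_XXXX_X
XXX______XX___XXX
count of X: 8

8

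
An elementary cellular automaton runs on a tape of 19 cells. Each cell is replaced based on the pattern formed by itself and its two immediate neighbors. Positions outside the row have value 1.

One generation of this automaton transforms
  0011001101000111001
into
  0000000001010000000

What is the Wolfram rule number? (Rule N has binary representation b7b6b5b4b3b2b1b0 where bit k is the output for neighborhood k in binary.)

5

position 14: 111 → 0  (bit 7 = 0)
position 3: 110 → 0  (bit 6 = 0)
position 8: 101 → 0  (bit 5 = 0)
position 0: 100 → 0  (bit 4 = 0)
position 2: 011 → 0  (bit 3 = 0)
position 9: 010 → 1  (bit 2 = 1)
position 1: 001 → 0  (bit 1 = 0)
position 11: 000 → 1  (bit 0 = 1)
bits b7..b0 = 00000101 = 5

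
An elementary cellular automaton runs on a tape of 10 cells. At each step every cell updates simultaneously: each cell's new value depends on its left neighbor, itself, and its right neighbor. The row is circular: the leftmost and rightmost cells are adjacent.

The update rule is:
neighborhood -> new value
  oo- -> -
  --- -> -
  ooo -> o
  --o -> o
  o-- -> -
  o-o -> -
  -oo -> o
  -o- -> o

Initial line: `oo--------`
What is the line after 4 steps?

o--------o
--------oo
-------oo-
------oo--

------oo--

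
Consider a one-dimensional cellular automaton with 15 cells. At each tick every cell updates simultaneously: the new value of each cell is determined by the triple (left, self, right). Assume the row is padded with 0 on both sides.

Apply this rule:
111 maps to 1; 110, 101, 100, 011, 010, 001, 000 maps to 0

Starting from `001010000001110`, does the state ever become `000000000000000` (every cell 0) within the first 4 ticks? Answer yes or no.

yes

000000000000100
000000000000000
all cells are 0 at tick 2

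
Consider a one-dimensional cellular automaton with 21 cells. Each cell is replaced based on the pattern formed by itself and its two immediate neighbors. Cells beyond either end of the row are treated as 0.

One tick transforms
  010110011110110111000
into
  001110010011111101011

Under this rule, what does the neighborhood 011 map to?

At position 3 the neighborhood is 011; the next row has 1 there.

1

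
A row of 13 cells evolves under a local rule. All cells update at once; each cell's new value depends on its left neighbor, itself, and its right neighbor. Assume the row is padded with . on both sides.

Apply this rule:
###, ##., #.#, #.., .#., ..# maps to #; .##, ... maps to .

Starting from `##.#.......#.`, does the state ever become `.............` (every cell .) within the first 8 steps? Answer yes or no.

no

.####.....###
#.####...#.##
##.####.###.#
.##.####.####
#.##.####.###
##.##.####.##
.##.##.####.#
#.##.##.#####
step 8 is #.##.##.#####, still not uniform .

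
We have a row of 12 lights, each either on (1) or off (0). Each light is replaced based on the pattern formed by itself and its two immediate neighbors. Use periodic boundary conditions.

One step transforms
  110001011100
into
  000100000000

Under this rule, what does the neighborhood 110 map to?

0

At position 1 the neighborhood is 110; the next row has 0 there.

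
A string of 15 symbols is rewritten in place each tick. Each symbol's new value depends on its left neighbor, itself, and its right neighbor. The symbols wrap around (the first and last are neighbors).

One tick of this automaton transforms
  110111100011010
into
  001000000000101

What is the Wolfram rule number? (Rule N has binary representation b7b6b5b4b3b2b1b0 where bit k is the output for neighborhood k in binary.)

32

position 4: 111 → 0  (bit 7 = 0)
position 1: 110 → 0  (bit 6 = 0)
position 2: 101 → 1  (bit 5 = 1)
position 7: 100 → 0  (bit 4 = 0)
position 0: 011 → 0  (bit 3 = 0)
position 13: 010 → 0  (bit 2 = 0)
position 9: 001 → 0  (bit 1 = 0)
position 8: 000 → 0  (bit 0 = 0)
bits b7..b0 = 00100000 = 32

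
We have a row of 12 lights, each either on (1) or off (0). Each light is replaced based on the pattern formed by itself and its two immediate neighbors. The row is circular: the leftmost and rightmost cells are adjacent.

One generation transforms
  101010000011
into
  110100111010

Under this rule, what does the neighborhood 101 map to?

At position 1 the neighborhood is 101; the next row has 1 there.

1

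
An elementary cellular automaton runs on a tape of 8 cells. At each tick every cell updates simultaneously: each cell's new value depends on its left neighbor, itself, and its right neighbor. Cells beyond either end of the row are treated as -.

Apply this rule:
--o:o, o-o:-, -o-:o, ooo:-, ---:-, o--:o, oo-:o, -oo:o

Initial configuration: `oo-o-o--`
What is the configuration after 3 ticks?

oo-o-o-o

oo-o-oo-
oo-o-ooo
oo-o-o-o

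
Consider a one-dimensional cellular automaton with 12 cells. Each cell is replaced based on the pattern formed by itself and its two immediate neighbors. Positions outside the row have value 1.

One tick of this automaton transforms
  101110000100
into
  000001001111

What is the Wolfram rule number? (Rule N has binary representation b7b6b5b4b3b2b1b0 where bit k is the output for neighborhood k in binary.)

position 3: 111 → 0  (bit 7 = 0)
position 0: 110 → 0  (bit 6 = 0)
position 1: 101 → 0  (bit 5 = 0)
position 5: 100 → 1  (bit 4 = 1)
position 2: 011 → 0  (bit 3 = 0)
position 9: 010 → 1  (bit 2 = 1)
position 8: 001 → 1  (bit 1 = 1)
position 6: 000 → 0  (bit 0 = 0)
bits b7..b0 = 00010110 = 22

22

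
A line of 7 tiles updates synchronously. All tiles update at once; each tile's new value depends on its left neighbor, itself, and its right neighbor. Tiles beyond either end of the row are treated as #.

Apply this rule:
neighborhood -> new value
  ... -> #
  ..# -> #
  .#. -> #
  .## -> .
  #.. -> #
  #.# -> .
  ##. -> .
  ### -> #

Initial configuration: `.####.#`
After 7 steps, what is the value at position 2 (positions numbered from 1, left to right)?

#

step 1: ..##...
step 2: ##..###
step 3: #.##.##
step 4: ......#
step 5: ######.
step 6: #####..
step 7: ####.##
position 2 holds #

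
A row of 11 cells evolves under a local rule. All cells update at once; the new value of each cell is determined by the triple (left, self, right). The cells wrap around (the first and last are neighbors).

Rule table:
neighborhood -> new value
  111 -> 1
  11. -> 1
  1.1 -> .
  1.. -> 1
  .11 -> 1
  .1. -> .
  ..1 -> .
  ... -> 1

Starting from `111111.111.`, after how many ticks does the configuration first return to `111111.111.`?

1

111111.111.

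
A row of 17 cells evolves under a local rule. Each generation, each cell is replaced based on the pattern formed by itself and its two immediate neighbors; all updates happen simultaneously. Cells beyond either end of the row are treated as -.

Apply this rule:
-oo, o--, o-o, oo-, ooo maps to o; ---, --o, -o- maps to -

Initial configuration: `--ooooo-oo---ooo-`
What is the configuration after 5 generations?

--ooooooooooooooo

--ooooooooo--oooo
--oooooooooo-oooo
--ooooooooooooooo
--ooooooooooooooo  (fixed point — unchanged through generation 5)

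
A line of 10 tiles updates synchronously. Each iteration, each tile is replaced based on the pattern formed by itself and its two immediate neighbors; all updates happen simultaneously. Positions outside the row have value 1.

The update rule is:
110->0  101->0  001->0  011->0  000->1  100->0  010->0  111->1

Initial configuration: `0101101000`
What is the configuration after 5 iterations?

0000000010
0111111000
0011110010
0001100000
0100001110

0100001110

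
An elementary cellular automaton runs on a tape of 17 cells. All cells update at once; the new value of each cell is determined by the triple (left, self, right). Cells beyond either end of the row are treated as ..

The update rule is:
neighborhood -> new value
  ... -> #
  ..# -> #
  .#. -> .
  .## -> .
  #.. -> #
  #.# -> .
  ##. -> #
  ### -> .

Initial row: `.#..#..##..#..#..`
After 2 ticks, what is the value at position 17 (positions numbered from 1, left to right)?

tick 1: #.##.##.###.##.##
tick 2: ...#..#...#..#..#
position 17 holds #

#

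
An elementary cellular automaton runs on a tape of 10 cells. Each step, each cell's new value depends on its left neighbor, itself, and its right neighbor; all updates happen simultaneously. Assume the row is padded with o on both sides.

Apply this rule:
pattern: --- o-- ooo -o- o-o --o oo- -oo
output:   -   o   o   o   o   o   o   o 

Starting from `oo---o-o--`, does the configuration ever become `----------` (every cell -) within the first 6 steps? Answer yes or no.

no

ooo-oooooo
oooooooooo
oooooooooo  (fixed point — unchanged through step 6)
step 6 is oooooooooo, still not uniform -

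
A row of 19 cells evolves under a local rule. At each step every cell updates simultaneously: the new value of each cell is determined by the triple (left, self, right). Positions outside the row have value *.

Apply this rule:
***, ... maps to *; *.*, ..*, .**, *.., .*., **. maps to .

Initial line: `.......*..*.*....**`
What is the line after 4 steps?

step 1: .*****........**..*
step 2: ..***..******......
step 3: ...*....****..****.
step 4: .*...**..**....**..

.*...**..**....**..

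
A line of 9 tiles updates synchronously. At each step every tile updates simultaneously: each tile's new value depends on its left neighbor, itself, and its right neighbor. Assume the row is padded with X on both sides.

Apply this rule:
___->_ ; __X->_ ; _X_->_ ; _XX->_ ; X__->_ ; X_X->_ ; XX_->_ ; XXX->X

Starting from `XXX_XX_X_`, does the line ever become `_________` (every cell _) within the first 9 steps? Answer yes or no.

yes

XX_______
X________
_________
all cells are _ at step 3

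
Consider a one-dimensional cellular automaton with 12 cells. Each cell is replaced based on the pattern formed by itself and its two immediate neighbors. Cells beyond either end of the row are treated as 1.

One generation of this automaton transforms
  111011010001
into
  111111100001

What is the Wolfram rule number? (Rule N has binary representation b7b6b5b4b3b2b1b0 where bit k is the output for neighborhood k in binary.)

232

position 0: 111 → 1  (bit 7 = 1)
position 2: 110 → 1  (bit 6 = 1)
position 3: 101 → 1  (bit 5 = 1)
position 8: 100 → 0  (bit 4 = 0)
position 4: 011 → 1  (bit 3 = 1)
position 7: 010 → 0  (bit 2 = 0)
position 10: 001 → 0  (bit 1 = 0)
position 9: 000 → 0  (bit 0 = 0)
bits b7..b0 = 11101000 = 232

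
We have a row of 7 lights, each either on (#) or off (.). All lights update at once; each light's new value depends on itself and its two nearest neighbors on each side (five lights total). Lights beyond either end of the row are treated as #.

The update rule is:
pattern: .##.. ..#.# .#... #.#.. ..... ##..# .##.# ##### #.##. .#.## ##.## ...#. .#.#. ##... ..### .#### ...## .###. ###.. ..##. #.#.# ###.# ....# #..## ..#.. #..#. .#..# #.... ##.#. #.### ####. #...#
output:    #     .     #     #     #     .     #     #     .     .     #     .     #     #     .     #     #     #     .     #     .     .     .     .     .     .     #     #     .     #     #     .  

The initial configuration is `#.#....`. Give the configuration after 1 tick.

..###.#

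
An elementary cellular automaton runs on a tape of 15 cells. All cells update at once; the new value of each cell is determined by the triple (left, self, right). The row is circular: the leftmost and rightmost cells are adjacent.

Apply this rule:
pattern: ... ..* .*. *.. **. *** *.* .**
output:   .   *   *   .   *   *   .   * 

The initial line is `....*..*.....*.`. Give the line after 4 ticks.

...**.**....**.
..***.**...***.
.****.**..****.
*****.**.*****.

*****.**.*****.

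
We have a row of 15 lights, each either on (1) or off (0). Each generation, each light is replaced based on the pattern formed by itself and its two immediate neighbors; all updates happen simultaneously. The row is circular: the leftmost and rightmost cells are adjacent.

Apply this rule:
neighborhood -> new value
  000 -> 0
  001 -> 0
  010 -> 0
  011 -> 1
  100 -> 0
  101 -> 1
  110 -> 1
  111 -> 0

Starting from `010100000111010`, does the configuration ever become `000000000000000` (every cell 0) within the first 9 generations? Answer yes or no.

generation 1: 001000000101100
generation 2: 000000000011100
generation 3: 000000000010100
generation 4: 000000000001000
generation 5: 000000000000000
all cells are 0 at generation 5

yes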